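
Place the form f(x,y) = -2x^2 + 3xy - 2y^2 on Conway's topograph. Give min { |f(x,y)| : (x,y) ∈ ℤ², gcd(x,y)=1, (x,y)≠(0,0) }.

translate: b→1 (≡-3 mod 4), so (2,-3,2)→(2,1,1)
flip: (2,1,1)→(1,-1,2)
translate: b→1 (≡-1 mod 2), so (1,-1,2)→(1,1,2)
reduced (well bottom): (1,1,2) with a≤c, −a<b≤a
well minimum |f| = |-1| = 1 (negative-definite)

1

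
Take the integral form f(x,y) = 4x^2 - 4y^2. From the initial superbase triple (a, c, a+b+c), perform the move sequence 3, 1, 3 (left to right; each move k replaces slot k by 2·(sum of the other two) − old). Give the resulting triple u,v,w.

start (4,-4,0) = (f(1,0),f(0,1),f(1,1))
replace slot 3: 2·(4+(-4)) − 0 = 0 → (4,-4,0)
replace slot 1: 2·((-4)+0) − 4 = -12 → (-12,-4,0)
replace slot 3: 2·((-12)+(-4)) − 0 = -32 → (-12,-4,-32)

-12,-4,-32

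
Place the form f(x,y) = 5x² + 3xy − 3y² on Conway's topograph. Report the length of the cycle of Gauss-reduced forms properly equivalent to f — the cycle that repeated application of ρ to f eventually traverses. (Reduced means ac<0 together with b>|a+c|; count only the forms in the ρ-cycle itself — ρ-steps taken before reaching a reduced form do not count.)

D = 69, ⌊√D⌋ = 8
river: ρ → (-3,3,5)
river: ρ → (5,7,-1)
river: ρ → (-1,7,5)
river: ρ → (5,3,-3)
ρ-cycle length = 4 (tail of 0 descent steps not counted)

4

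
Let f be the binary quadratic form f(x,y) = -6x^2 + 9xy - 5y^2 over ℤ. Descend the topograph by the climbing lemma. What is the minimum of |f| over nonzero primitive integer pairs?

translate: b→3 (≡-9 mod 12), so (6,-9,5)→(6,3,2)
flip: (6,3,2)→(2,-3,6)
translate: b→1 (≡-3 mod 4), so (2,-3,6)→(2,1,5)
reduced (well bottom): (2,1,5) with a≤c, −a<b≤a
well minimum |f| = |-2| = 2 (negative-definite)

2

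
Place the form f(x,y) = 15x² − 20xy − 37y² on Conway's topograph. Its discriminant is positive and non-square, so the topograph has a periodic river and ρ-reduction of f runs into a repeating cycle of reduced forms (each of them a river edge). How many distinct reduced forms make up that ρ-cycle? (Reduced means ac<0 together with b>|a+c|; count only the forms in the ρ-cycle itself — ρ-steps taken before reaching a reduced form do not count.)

D = 2620, ⌊√D⌋ = 51
descent: ρ → (-37,20,15)
descent: ρ → (15,40,-17)  [lands on river]
river: ρ → (-17,28,27)
river: ρ → (27,26,-18)
river: ρ → (-18,46,7)
river: ρ → (7,38,-42)
river: ρ → (-42,46,3)
river: ρ → (3,50,-10)
river: ρ → (-10,50,3)
river: ρ → (3,46,-42)
river: ρ → (-42,38,7)
river: ρ → (7,46,-18)
river: ρ → (-18,26,27)
river: ρ → (27,28,-17)
river: ρ → (-17,40,15)
river: ρ → (15,50,-2)
river: ρ → (-2,50,15)
ρ-cycle length = 16 (tail of 2 descent steps not counted)

16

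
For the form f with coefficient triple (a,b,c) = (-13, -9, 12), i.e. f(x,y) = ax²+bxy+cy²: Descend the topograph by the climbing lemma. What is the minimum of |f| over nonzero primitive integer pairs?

descent: ρ → (12,9,-13)  [lands on river]
river: ρ → (-13,17,8)
river: ρ → (8,15,-15)
river: ρ → (-15,15,8)
river: ρ → (8,17,-13)
river: ρ → (-13,9,12)
river: ρ → (12,15,-10)
river: ρ → (-10,25,2)
river: ρ → (2,23,-22)
river: ρ → (-22,21,3)
river: ρ → (3,21,-22)
river: ρ → (-22,23,2)
river: ρ → (2,25,-10)
river: ρ → (-10,15,12)
closes: descent 1, river 14
min |a| on river = 2

2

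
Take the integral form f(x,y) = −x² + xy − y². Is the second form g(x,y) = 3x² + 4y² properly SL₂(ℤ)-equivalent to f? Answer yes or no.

D₁ = -3, D₂ = -48
discriminants differ ⇒ not SL₂(ℤ)-equivalent

no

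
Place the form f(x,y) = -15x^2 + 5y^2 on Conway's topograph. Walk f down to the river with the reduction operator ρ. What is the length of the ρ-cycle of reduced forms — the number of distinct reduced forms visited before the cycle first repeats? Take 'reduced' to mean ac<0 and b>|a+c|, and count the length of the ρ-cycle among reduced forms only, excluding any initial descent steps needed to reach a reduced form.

D = 300, ⌊√D⌋ = 17
descent: ρ → (5,10,-10)  [lands on river]
river: ρ → (-10,10,5)
ρ-cycle length = 2 (tail of 1 descent step not counted)

2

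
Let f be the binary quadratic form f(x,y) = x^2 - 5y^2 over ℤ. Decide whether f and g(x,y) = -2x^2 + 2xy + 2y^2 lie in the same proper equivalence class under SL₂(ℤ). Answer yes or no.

D₁ = 20, D₂ = 20
river cycle of f (length 2): (1, 4, -1), (-1, 4, 1)
river cycle of g (length 2): (2, 2, -2), (-2, 2, 2)
cycles differ ⇒ inequivalent

no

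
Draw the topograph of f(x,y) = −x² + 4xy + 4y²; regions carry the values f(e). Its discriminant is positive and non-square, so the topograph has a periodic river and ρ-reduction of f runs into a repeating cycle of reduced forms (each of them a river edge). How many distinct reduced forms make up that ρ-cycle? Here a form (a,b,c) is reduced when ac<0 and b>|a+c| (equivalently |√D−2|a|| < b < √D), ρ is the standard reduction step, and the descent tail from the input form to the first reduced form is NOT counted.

D = 32, ⌊√D⌋ = 5
river: ρ → (4,4,-1)
river: ρ → (-1,4,4)
ρ-cycle length = 2 (tail of 0 descent steps not counted)

2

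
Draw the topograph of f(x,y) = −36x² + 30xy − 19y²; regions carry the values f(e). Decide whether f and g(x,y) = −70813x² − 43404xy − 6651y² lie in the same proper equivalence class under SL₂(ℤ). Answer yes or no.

D₁ = -1836, D₂ = -1836
f is negative-definite; reduce −f:
−f: flip: (36,-30,19)→(19,30,36)
−f: translate: b→-8 (≡30 mod 38), so (19,30,36)→(19,-8,25)
−f: reduced (well bottom): (19,-8,25) with a≤c, −a<b≤a
flip sign back: reduced form of f is (-19,8,-25)
g is negative-definite; reduce −g:
−g: flip: (70813,43404,6651)→(6651,-43404,70813)
−g: translate: b→-3498 (≡-43404 mod 13302), so (6651,-43404,70813)→(6651,-3498,460)
−g: flip: (6651,-3498,460)→(460,3498,6651)
−g: translate: b→-182 (≡3498 mod 920), so (460,3498,6651)→(460,-182,19)
−g: flip: (460,-182,19)→(19,182,460)
−g: translate: b→-8 (≡182 mod 38), so (19,182,460)→(19,-8,25)
−g: reduced (well bottom): (19,-8,25) with a≤c, −a<b≤a
flip sign back: reduced form of g is (-19,8,-25)
reduced forms (-19, 8, -25) vs (-19, 8, -25) ⇒ equivalent

yes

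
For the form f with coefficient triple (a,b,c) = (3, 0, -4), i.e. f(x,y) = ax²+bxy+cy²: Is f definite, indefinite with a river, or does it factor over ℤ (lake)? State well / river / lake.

D = b²−4ac = 0² − 4·3·(-4) = 48
D > 0 non-square ⇒ indefinite ⇒ periodic river

river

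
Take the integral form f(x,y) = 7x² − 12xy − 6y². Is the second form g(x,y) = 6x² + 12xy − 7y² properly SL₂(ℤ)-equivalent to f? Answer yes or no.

D₁ = 312, D₂ = 312
river cycle of f (length 4): (-6, 12, 7), (7, 16, -2), (-2, 16, 7), (7, 12, -6)
river cycle of g (length 4): (-7, 16, 2), (2, 16, -7), (-7, 12, 6), (6, 12, -7)
cycles differ ⇒ inequivalent

no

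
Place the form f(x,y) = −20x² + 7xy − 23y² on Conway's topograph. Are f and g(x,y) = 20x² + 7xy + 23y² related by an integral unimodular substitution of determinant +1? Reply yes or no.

D₁ = -1791, D₂ = -1791
f is negative-definite; reduce −f:
−f: reduced (well bottom): (20,-7,23) with a≤c, −a<b≤a
flip sign back: reduced form of f is (-20,7,-23)
g: reduced (well bottom): (20,7,23) with a≤c, −a<b≤a
reduced forms (-20, 7, -23) vs (20, 7, 23) ⇒ inequivalent

no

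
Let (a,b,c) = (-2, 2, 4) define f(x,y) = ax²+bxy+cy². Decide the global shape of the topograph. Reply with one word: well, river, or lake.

D = b²−4ac = 2² − 4·(-2)·4 = 36
D = 6² is a perfect square ⇒ form factors over ℤ ⇒ lakes

lake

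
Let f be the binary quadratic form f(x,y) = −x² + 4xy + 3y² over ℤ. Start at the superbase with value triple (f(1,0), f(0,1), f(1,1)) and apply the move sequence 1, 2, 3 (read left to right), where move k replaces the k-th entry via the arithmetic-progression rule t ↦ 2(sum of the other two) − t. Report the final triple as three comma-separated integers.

start (-1,3,6) = (f(1,0),f(0,1),f(1,1))
replace slot 1: 2·(3+6) − (-1) = 19 → (19,3,6)
replace slot 2: 2·(19+6) − 3 = 47 → (19,47,6)
replace slot 3: 2·(19+47) − 6 = 126 → (19,47,126)

19,47,126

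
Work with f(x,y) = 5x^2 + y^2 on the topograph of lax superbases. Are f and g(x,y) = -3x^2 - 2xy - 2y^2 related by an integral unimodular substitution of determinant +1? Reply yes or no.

D₁ = -20, D₂ = -20
f: flip: (5,0,1)→(1,0,5)
f: reduced (well bottom): (1,0,5) with a≤c, −a<b≤a
g is negative-definite; reduce −g:
−g: flip: (3,2,2)→(2,-2,3)
−g: translate: b→2 (≡-2 mod 4), so (2,-2,3)→(2,2,3)
−g: reduced (well bottom): (2,2,3) with a≤c, −a<b≤a
flip sign back: reduced form of g is (-2,-2,-3)
reduced forms (1, 0, 5) vs (-2, -2, -3) ⇒ inequivalent

no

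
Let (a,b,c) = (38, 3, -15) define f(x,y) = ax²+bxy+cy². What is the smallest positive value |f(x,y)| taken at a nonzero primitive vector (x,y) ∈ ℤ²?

descent: ρ → (-15,27,26)  [lands on river]
river: ρ → (26,25,-16)
river: ρ → (-16,39,12)
river: ρ → (12,33,-25)
river: ρ → (-25,17,20)
river: ρ → (20,23,-22)
river: ρ → (-22,21,21)
river: ρ → (21,21,-22)
river: ρ → (-22,23,20)
river: ρ → (20,17,-25)
river: ρ → (-25,33,12)
river: ρ → (12,39,-16)
river: ρ → (-16,25,26)
river: ρ → (26,27,-15)
river: ρ → (-15,33,20)
river: ρ → (20,47,-1)
river: ρ → (-1,47,20)
river: ρ → (20,33,-15)
closes: descent 1, river 18
min |a| on river = 1

1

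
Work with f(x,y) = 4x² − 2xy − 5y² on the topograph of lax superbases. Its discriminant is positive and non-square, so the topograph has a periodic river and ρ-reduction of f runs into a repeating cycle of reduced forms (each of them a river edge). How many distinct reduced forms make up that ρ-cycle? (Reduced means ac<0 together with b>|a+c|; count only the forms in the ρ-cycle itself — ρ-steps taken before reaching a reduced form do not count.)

D = 84, ⌊√D⌋ = 9
descent: ρ → (-5,2,4)  [lands on river]
river: ρ → (4,6,-3)
river: ρ → (-3,6,4)
river: ρ → (4,2,-5)
river: ρ → (-5,8,1)
river: ρ → (1,8,-5)
ρ-cycle length = 6 (tail of 1 descent step not counted)

6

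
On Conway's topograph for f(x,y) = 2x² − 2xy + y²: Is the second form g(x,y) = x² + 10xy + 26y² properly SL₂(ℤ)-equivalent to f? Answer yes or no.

D₁ = -4, D₂ = -4
f: translate: b→2 (≡-2 mod 4), so (2,-2,1)→(2,2,1)
f: flip: (2,2,1)→(1,-2,2)
f: translate: b→0 (≡-2 mod 2), so (1,-2,2)→(1,0,1)
f: reduced (well bottom): (1,0,1) with a≤c, −a<b≤a
g: translate: b→0 (≡10 mod 2), so (1,10,26)→(1,0,1)
g: reduced (well bottom): (1,0,1) with a≤c, −a<b≤a
reduced forms (1, 0, 1) vs (1, 0, 1) ⇒ equivalent

yes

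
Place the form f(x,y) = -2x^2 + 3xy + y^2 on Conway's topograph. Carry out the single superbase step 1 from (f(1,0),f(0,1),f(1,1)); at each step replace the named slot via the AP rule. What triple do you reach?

start (-2,1,2) = (f(1,0),f(0,1),f(1,1))
replace slot 1: 2·(1+2) − (-2) = 8 → (8,1,2)

8,1,2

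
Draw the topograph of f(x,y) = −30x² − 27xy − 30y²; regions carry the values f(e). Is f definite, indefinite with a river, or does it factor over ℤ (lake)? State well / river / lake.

D = b²−4ac = (-27)² − 4·(-30)·(-30) = -2871
D < 0 ⇒ definite ⇒ every region one sign ⇒ single well

well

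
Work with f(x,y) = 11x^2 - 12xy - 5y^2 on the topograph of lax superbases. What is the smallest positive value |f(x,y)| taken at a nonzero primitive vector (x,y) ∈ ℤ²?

descent: ρ → (-5,12,11)  [lands on river]
river: ρ → (11,10,-6)
river: ρ → (-6,14,7)
river: ρ → (7,14,-6)
river: ρ → (-6,10,11)
river: ρ → (11,12,-5)
river: ρ → (-5,18,2)
river: ρ → (2,18,-5)
closes: descent 1, river 8
min |a| on river = 2

2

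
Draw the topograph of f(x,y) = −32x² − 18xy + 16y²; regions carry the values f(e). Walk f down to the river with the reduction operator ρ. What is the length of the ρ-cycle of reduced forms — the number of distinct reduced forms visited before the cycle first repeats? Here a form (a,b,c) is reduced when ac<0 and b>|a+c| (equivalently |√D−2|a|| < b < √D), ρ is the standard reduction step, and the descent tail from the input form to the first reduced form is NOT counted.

D = 2372, ⌊√D⌋ = 48
descent: ρ → (16,18,-32)  [lands on river]
river: ρ → (-32,46,2)
river: ρ → (2,46,-32)
river: ρ → (-32,18,16)
river: ρ → (16,46,-4)
river: ρ → (-4,42,38)
river: ρ → (38,34,-8)
river: ρ → (-8,46,8)
river: ρ → (8,34,-38)
river: ρ → (-38,42,4)
river: ρ → (4,46,-16)
river: ρ → (-16,18,32)
river: ρ → (32,46,-2)
river: ρ → (-2,46,32)
river: ρ → (32,18,-16)
river: ρ → (-16,46,4)
river: ρ → (4,42,-38)
river: ρ → (-38,34,8)
river: ρ → (8,46,-8)
river: ρ → (-8,34,38)
river: ρ → (38,42,-4)
river: ρ → (-4,46,16)
ρ-cycle length = 22 (tail of 1 descent step not counted)

22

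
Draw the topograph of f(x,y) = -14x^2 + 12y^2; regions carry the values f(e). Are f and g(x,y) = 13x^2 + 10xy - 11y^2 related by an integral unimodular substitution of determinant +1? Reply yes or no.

D₁ = 672, D₂ = 672
river cycle of f (length 2): (12, 24, -2), (-2, 24, 12)
river cycle of g (length 6): (-11, 12, 12), (12, 12, -11), (-11, 10, 13), (13, 16, -8), (-8, 16, 13), (13, 10, -11)
cycles differ ⇒ inequivalent

no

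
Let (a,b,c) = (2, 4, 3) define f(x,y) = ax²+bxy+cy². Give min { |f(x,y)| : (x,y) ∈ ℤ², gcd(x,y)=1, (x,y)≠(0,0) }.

translate: b→0 (≡4 mod 4), so (2,4,3)→(2,0,1)
flip: (2,0,1)→(1,0,2)
reduced (well bottom): (1,0,2) with a≤c, −a<b≤a
well minimum = a = 1

1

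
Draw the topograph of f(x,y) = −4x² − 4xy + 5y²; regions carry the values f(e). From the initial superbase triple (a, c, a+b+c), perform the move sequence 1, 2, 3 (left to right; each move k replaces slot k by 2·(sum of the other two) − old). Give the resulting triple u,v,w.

start (-4,5,-3) = (f(1,0),f(0,1),f(1,1))
replace slot 1: 2·(5+(-3)) − (-4) = 8 → (8,5,-3)
replace slot 2: 2·(8+(-3)) − 5 = 5 → (8,5,-3)
replace slot 3: 2·(8+5) − (-3) = 29 → (8,5,29)

8,5,29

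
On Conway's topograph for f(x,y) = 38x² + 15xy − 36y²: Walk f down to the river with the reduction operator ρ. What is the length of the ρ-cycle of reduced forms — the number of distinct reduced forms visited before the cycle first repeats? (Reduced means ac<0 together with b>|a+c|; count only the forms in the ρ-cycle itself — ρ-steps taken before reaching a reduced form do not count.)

D = 5697, ⌊√D⌋ = 75
river: ρ → (-36,57,17)
river: ρ → (17,45,-54)
river: ρ → (-54,63,8)
river: ρ → (8,65,-46)
river: ρ → (-46,27,27)
river: ρ → (27,27,-46)
river: ρ → (-46,65,8)
river: ρ → (8,63,-54)
river: ρ → (-54,45,17)
river: ρ → (17,57,-36)
river: ρ → (-36,15,38)
river: ρ → (38,61,-13)
river: ρ → (-13,69,18)
river: ρ → (18,75,-1)
river: ρ → (-1,75,18)
river: ρ → (18,69,-13)
river: ρ → (-13,61,38)
river: ρ → (38,15,-36)
ρ-cycle length = 18 (tail of 0 descent steps not counted)

18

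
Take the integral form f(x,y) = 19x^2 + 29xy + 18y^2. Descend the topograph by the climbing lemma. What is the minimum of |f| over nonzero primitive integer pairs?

translate: b→-9 (≡29 mod 38), so (19,29,18)→(19,-9,8)
flip: (19,-9,8)→(8,9,19)
translate: b→-7 (≡9 mod 16), so (8,9,19)→(8,-7,18)
reduced (well bottom): (8,-7,18) with a≤c, −a<b≤a
well minimum = a = 8

8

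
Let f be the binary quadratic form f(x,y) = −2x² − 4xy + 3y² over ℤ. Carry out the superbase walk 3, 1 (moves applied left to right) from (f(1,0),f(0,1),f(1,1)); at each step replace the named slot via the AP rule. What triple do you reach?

start (-2,3,-3) = (f(1,0),f(0,1),f(1,1))
replace slot 3: 2·((-2)+3) − (-3) = 5 → (-2,3,5)
replace slot 1: 2·(3+5) − (-2) = 18 → (18,3,5)

18,3,5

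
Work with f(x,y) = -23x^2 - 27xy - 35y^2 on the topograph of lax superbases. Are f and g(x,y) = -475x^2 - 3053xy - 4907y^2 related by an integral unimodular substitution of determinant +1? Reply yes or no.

D₁ = -2491, D₂ = -2491
f is negative-definite; reduce −f:
−f: translate: b→-19 (≡27 mod 46), so (23,27,35)→(23,-19,31)
−f: reduced (well bottom): (23,-19,31) with a≤c, −a<b≤a
flip sign back: reduced form of f is (-23,19,-31)
g is negative-definite; reduce −g:
−g: translate: b→203 (≡3053 mod 950), so (475,3053,4907)→(475,203,23)
−g: flip: (475,203,23)→(23,-203,475)
−g: translate: b→-19 (≡-203 mod 46), so (23,-203,475)→(23,-19,31)
−g: reduced (well bottom): (23,-19,31) with a≤c, −a<b≤a
flip sign back: reduced form of g is (-23,19,-31)
reduced forms (-23, 19, -31) vs (-23, 19, -31) ⇒ equivalent

yes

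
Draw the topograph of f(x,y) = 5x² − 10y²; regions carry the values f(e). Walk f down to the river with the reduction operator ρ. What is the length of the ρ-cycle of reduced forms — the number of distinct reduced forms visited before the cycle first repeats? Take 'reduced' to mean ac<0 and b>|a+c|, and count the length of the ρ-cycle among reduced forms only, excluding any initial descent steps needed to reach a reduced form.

D = 200, ⌊√D⌋ = 14
descent: ρ → (-10,0,5)
descent: ρ → (5,10,-5)  [lands on river]
river: ρ → (-5,10,5)
ρ-cycle length = 2 (tail of 2 descent steps not counted)

2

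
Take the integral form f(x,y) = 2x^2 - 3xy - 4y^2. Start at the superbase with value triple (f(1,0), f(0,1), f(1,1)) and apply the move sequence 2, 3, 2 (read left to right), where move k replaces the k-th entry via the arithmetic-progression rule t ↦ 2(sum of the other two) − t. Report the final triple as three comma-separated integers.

start (2,-4,-5) = (f(1,0),f(0,1),f(1,1))
replace slot 2: 2·(2+(-5)) − (-4) = -2 → (2,-2,-5)
replace slot 3: 2·(2+(-2)) − (-5) = 5 → (2,-2,5)
replace slot 2: 2·(2+5) − (-2) = 16 → (2,16,5)

2,16,5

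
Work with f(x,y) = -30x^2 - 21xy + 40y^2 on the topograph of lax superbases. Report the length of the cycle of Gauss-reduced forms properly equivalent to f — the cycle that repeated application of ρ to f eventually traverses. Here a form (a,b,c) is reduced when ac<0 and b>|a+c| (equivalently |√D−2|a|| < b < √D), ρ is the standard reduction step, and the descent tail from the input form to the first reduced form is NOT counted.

D = 5241, ⌊√D⌋ = 72
descent: ρ → (40,21,-30)  [lands on river]
river: ρ → (-30,39,31)
river: ρ → (31,23,-38)
river: ρ → (-38,53,16)
river: ρ → (16,43,-53)
river: ρ → (-53,63,6)
river: ρ → (6,69,-20)
river: ρ → (-20,51,33)
river: ρ → (33,15,-38)
river: ρ → (-38,61,10)
river: ρ → (10,59,-44)
river: ρ → (-44,29,25)
river: ρ → (25,71,-2)
river: ρ → (-2,69,60)
river: ρ → (60,51,-11)
river: ρ → (-11,59,40)
ρ-cycle length = 16 (tail of 1 descent step not counted)

16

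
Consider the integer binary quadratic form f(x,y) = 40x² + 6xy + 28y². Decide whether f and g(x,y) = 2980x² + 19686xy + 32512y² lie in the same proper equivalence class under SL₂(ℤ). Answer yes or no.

D₁ = -4444, D₂ = -4444
f: flip: (40,6,28)→(28,-6,40)
f: reduced (well bottom): (28,-6,40) with a≤c, −a<b≤a
g: translate: b→1806 (≡19686 mod 5960), so (2980,19686,32512)→(2980,1806,274)
g: flip: (2980,1806,274)→(274,-1806,2980)
g: translate: b→-162 (≡-1806 mod 548), so (274,-1806,2980)→(274,-162,28)
g: flip: (274,-162,28)→(28,162,274)
g: translate: b→-6 (≡162 mod 56), so (28,162,274)→(28,-6,40)
g: reduced (well bottom): (28,-6,40) with a≤c, −a<b≤a
reduced forms (28, -6, 40) vs (28, -6, 40) ⇒ equivalent

yes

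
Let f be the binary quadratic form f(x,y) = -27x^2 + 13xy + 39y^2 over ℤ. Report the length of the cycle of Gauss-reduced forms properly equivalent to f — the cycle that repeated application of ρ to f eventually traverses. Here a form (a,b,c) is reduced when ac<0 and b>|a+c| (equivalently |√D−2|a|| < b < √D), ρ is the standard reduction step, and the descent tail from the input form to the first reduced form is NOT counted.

D = 4381, ⌊√D⌋ = 66
river: ρ → (39,65,-1)
river: ρ → (-1,65,39)
river: ρ → (39,13,-27)
river: ρ → (-27,41,25)
river: ρ → (25,59,-9)
river: ρ → (-9,49,55)
river: ρ → (55,61,-3)
river: ρ → (-3,65,13)
river: ρ → (13,65,-3)
river: ρ → (-3,61,55)
river: ρ → (55,49,-9)
river: ρ → (-9,59,25)
river: ρ → (25,41,-27)
river: ρ → (-27,13,39)
ρ-cycle length = 14 (tail of 0 descent steps not counted)

14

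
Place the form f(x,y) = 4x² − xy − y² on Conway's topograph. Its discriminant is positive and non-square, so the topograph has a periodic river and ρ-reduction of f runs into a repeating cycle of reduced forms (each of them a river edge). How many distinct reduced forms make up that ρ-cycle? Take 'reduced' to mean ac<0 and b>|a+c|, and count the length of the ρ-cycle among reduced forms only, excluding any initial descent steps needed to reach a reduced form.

D = 17, ⌊√D⌋ = 4
descent: ρ → (-1,3,2)  [lands on river]
river: ρ → (2,1,-2)
river: ρ → (-2,3,1)
river: ρ → (1,3,-2)
river: ρ → (-2,1,2)
river: ρ → (2,3,-1)
ρ-cycle length = 6 (tail of 1 descent step not counted)

6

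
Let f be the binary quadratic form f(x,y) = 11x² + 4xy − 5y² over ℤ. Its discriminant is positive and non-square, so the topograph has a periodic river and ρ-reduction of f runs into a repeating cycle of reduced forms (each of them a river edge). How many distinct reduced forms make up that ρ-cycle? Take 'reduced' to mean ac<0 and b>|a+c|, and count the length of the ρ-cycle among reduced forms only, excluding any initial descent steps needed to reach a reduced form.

D = 236, ⌊√D⌋ = 15
descent: ρ → (-5,6,10)  [lands on river]
river: ρ → (10,14,-1)
river: ρ → (-1,14,10)
river: ρ → (10,6,-5)
river: ρ → (-5,14,2)
river: ρ → (2,14,-5)
ρ-cycle length = 6 (tail of 1 descent step not counted)

6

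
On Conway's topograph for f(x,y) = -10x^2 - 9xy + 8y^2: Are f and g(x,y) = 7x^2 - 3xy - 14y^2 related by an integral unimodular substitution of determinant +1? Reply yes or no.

D₁ = 401, D₂ = 401
river cycle of f (length 10): (8, 9, -10), (-10, 11, 7), (7, 17, -4), (-4, 15, 11), (11, 7, -8), (-8, 9, 10), (10, 11, -7), (-7, 17, 4), (4, 15, -11), (-11, 7, 8)
river cycle of g (length 10): (7, 11, -10), (-10, 9, 8), (8, 7, -11), (-11, 15, 4), (4, 17, -7), (-7, 11, 10), (10, 9, -8), (-8, 7, 11), (11, 15, -4), (-4, 17, 7)
cycles differ ⇒ inequivalent

no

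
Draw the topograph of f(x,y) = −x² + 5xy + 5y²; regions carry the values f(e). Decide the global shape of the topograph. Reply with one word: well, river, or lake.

D = b²−4ac = 5² − 4·(-1)·5 = 45
D > 0 non-square ⇒ indefinite ⇒ periodic river

river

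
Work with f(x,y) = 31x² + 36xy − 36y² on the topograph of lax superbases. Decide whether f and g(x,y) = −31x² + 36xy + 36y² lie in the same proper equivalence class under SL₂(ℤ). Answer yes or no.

D₁ = 5760, D₂ = 5760
river cycle of f (length 8): (-36, 36, 31), (31, 26, -41), (-41, 56, 16), (16, 72, -9), (-9, 72, 16), (16, 56, -41), (-41, 26, 31), (31, 36, -36)
river cycle of g (length 8): (36, 36, -31), (-31, 26, 41), (41, 56, -16), (-16, 72, 9), (9, 72, -16), (-16, 56, 41), (41, 26, -31), (-31, 36, 36)
cycles differ ⇒ inequivalent

no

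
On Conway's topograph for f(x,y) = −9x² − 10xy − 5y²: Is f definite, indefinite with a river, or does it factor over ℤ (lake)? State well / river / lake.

D = b²−4ac = (-10)² − 4·(-9)·(-5) = -80
D < 0 ⇒ definite ⇒ every region one sign ⇒ single well

well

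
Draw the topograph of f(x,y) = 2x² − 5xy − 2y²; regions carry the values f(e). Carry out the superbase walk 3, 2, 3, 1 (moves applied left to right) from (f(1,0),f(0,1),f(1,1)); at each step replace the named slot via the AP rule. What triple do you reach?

start (2,-2,-5) = (f(1,0),f(0,1),f(1,1))
replace slot 3: 2·(2+(-2)) − (-5) = 5 → (2,-2,5)
replace slot 2: 2·(2+5) − (-2) = 16 → (2,16,5)
replace slot 3: 2·(2+16) − 5 = 31 → (2,16,31)
replace slot 1: 2·(16+31) − 2 = 92 → (92,16,31)

92,16,31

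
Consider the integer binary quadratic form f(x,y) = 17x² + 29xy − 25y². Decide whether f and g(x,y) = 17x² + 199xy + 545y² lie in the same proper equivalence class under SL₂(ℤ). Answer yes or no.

D₁ = 2541, D₂ = 2541
river cycle of f (length 10): (-25, 21, 21), (21, 21, -25), (-25, 29, 17), (17, 39, -15), (-15, 21, 35), (35, 49, -1), (-1, 49, 35), (35, 21, -15), (-15, 39, 17), (17, 29, -25)
river cycle of g (length 10): (17, 29, -25), (-25, 21, 21), (21, 21, -25), (-25, 29, 17), (17, 39, -15), (-15, 21, 35), (35, 49, -1), (-1, 49, 35), (35, 21, -15), (-15, 39, 17)
cycles coincide ⇒ equivalent

yes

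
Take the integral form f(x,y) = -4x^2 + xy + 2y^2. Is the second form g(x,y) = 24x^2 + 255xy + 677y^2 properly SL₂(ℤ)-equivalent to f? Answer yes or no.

D₁ = 33, D₂ = 33
river cycle of f (length 4): (2, 3, -3), (-3, 3, 2), (2, 5, -1), (-1, 5, 2)
river cycle of g (length 4): (2, 5, -1), (-1, 5, 2), (2, 3, -3), (-3, 3, 2)
cycles coincide ⇒ equivalent

yes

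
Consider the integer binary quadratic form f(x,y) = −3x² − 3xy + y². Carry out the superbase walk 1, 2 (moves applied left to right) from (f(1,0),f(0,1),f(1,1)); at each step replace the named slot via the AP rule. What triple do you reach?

start (-3,1,-5) = (f(1,0),f(0,1),f(1,1))
replace slot 1: 2·(1+(-5)) − (-3) = -5 → (-5,1,-5)
replace slot 2: 2·((-5)+(-5)) − 1 = -21 → (-5,-21,-5)

-5,-21,-5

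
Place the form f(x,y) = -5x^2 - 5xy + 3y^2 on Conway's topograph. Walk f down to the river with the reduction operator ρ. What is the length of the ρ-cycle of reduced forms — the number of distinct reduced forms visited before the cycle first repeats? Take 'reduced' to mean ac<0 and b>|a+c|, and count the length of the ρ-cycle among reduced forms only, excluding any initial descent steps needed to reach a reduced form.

D = 85, ⌊√D⌋ = 9
descent: ρ → (3,5,-5)  [lands on river]
river: ρ → (-5,5,3)
river: ρ → (3,7,-3)
river: ρ → (-3,5,5)
river: ρ → (5,5,-3)
river: ρ → (-3,7,3)
ρ-cycle length = 6 (tail of 1 descent step not counted)

6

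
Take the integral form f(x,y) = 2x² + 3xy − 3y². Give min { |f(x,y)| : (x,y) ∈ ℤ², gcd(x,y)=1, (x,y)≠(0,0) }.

river: ρ → (-3,3,2)
river: ρ → (2,5,-1)
river: ρ → (-1,5,2)
river: ρ → (2,3,-3)
closes: descent 0, river 4
min |a| on river = 1

1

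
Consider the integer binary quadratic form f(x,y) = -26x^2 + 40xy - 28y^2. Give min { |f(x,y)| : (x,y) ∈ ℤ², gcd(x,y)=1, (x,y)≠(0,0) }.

translate: b→12 (≡-40 mod 52), so (26,-40,28)→(26,12,14)
flip: (26,12,14)→(14,-12,26)
reduced (well bottom): (14,-12,26) with a≤c, −a<b≤a
well minimum |f| = |-14| = 14 (negative-definite)

14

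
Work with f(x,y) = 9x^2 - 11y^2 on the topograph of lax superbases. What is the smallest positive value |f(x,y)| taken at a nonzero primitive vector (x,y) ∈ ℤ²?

descent: ρ → (-11,0,9)
descent: ρ → (9,18,-2)  [lands on river]
river: ρ → (-2,18,9)
closes: descent 2, river 2
min |a| on river = 2

2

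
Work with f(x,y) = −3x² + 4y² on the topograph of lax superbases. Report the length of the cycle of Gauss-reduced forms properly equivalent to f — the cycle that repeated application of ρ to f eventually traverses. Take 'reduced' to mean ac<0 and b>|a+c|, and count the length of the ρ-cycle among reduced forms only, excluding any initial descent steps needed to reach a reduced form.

D = 48, ⌊√D⌋ = 6
descent: ρ → (4,0,-3)
descent: ρ → (-3,6,1)  [lands on river]
river: ρ → (1,6,-3)
ρ-cycle length = 2 (tail of 2 descent steps not counted)

2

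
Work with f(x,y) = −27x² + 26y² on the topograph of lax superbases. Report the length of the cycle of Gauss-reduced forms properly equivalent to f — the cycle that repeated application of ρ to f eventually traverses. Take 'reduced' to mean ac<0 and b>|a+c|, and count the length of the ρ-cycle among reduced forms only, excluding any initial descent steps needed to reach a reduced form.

D = 2808, ⌊√D⌋ = 52
descent: ρ → (26,52,-1)  [lands on river]
river: ρ → (-1,52,26)
ρ-cycle length = 2 (tail of 1 descent step not counted)

2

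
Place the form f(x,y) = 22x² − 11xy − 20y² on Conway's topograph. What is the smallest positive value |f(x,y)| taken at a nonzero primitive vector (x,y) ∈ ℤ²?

descent: ρ → (-20,11,22)  [lands on river]
river: ρ → (22,33,-9)
river: ρ → (-9,39,10)
river: ρ → (10,41,-5)
river: ρ → (-5,39,18)
river: ρ → (18,33,-11)
river: ρ → (-11,33,18)
river: ρ → (18,39,-5)
river: ρ → (-5,41,10)
river: ρ → (10,39,-9)
river: ρ → (-9,33,22)
river: ρ → (22,11,-20)
river: ρ → (-20,29,13)
river: ρ → (13,23,-26)
river: ρ → (-26,29,10)
river: ρ → (10,31,-23)
river: ρ → (-23,15,18)
river: ρ → (18,21,-20)
river: ρ → (-20,19,19)
river: ρ → (19,19,-20)
river: ρ → (-20,21,18)
river: ρ → (18,15,-23)
river: ρ → (-23,31,10)
river: ρ → (10,29,-26)
river: ρ → (-26,23,13)
river: ρ → (13,29,-20)
closes: descent 1, river 26
min |a| on river = 5

5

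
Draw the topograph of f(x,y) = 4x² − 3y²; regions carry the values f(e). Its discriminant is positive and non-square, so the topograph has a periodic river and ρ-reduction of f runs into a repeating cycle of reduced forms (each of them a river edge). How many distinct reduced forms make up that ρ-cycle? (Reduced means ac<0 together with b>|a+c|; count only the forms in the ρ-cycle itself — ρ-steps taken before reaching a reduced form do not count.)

D = 48, ⌊√D⌋ = 6
descent: ρ → (-3,6,1)  [lands on river]
river: ρ → (1,6,-3)
ρ-cycle length = 2 (tail of 1 descent step not counted)

2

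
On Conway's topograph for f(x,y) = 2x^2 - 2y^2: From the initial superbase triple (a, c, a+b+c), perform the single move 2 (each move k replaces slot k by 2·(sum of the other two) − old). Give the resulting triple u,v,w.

start (2,-2,0) = (f(1,0),f(0,1),f(1,1))
replace slot 2: 2·(2+0) − (-2) = 6 → (2,6,0)

2,6,0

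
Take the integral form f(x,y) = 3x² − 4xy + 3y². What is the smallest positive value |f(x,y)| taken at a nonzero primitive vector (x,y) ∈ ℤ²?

translate: b→2 (≡-4 mod 6), so (3,-4,3)→(3,2,2)
flip: (3,2,2)→(2,-2,3)
translate: b→2 (≡-2 mod 4), so (2,-2,3)→(2,2,3)
reduced (well bottom): (2,2,3) with a≤c, −a<b≤a
well minimum = a = 2

2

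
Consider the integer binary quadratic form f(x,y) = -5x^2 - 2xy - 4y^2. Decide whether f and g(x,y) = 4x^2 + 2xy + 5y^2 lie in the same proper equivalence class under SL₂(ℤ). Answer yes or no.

D₁ = -76, D₂ = -76
f is negative-definite; reduce −f:
−f: flip: (5,2,4)→(4,-2,5)
−f: reduced (well bottom): (4,-2,5) with a≤c, −a<b≤a
flip sign back: reduced form of f is (-4,2,-5)
g: reduced (well bottom): (4,2,5) with a≤c, −a<b≤a
reduced forms (-4, 2, -5) vs (4, 2, 5) ⇒ inequivalent

no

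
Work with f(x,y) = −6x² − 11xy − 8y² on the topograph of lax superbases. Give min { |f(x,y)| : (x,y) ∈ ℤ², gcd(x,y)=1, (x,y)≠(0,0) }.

translate: b→-1 (≡11 mod 12), so (6,11,8)→(6,-1,3)
flip: (6,-1,3)→(3,1,6)
reduced (well bottom): (3,1,6) with a≤c, −a<b≤a
well minimum |f| = |-3| = 3 (negative-definite)

3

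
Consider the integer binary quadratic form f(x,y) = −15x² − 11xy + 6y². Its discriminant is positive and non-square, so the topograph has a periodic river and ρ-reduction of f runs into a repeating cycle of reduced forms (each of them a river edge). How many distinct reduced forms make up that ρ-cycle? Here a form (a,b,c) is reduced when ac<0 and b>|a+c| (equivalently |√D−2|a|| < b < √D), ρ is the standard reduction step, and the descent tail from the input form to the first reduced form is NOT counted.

D = 481, ⌊√D⌋ = 21
descent: ρ → (6,11,-15)  [lands on river]
river: ρ → (-15,19,2)
river: ρ → (2,21,-5)
river: ρ → (-5,19,6)
river: ρ → (6,17,-8)
river: ρ → (-8,15,8)
river: ρ → (8,17,-6)
river: ρ → (-6,19,5)
river: ρ → (5,21,-2)
river: ρ → (-2,19,15)
river: ρ → (15,11,-6)
river: ρ → (-6,13,13)
river: ρ → (13,13,-6)
river: ρ → (-6,11,15)
river: ρ → (15,19,-2)
river: ρ → (-2,21,5)
river: ρ → (5,19,-6)
river: ρ → (-6,17,8)
river: ρ → (8,15,-8)
river: ρ → (-8,17,6)
river: ρ → (6,19,-5)
river: ρ → (-5,21,2)
river: ρ → (2,19,-15)
river: ρ → (-15,11,6)
river: ρ → (6,13,-13)
river: ρ → (-13,13,6)
ρ-cycle length = 26 (tail of 1 descent step not counted)

26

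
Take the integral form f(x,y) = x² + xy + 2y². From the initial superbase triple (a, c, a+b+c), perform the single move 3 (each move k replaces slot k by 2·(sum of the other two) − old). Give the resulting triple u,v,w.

start (1,2,4) = (f(1,0),f(0,1),f(1,1))
replace slot 3: 2·(1+2) − 4 = 2 → (1,2,2)

1,2,2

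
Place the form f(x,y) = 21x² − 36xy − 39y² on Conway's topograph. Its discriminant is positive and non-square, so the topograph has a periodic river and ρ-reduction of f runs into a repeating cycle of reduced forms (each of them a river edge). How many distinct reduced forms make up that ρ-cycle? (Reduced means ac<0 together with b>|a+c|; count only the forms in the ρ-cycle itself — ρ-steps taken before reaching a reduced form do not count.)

D = 4572, ⌊√D⌋ = 67
descent: ρ → (-39,36,21)  [lands on river]
river: ρ → (21,48,-27)
river: ρ → (-27,60,9)
river: ρ → (9,66,-6)
river: ρ → (-6,66,9)
river: ρ → (9,60,-27)
river: ρ → (-27,48,21)
river: ρ → (21,36,-39)
river: ρ → (-39,42,18)
river: ρ → (18,66,-3)
river: ρ → (-3,66,18)
river: ρ → (18,42,-39)
ρ-cycle length = 12 (tail of 1 descent step not counted)

12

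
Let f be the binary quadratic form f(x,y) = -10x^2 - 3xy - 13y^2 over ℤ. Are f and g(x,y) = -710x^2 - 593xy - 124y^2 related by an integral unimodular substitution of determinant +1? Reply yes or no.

D₁ = -511, D₂ = -511
f is negative-definite; reduce −f:
−f: reduced (well bottom): (10,3,13) with a≤c, −a<b≤a
flip sign back: reduced form of f is (-10,-3,-13)
g is negative-definite; reduce −g:
−g: flip: (710,593,124)→(124,-593,710)
−g: translate: b→-97 (≡-593 mod 248), so (124,-593,710)→(124,-97,20)
−g: flip: (124,-97,20)→(20,97,124)
−g: translate: b→17 (≡97 mod 40), so (20,97,124)→(20,17,10)
−g: flip: (20,17,10)→(10,-17,20)
−g: translate: b→3 (≡-17 mod 20), so (10,-17,20)→(10,3,13)
−g: reduced (well bottom): (10,3,13) with a≤c, −a<b≤a
flip sign back: reduced form of g is (-10,-3,-13)
reduced forms (-10, -3, -13) vs (-10, -3, -13) ⇒ equivalent

yes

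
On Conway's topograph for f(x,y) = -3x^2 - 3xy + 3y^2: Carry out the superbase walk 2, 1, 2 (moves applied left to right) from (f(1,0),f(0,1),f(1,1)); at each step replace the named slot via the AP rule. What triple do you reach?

start (-3,3,-3) = (f(1,0),f(0,1),f(1,1))
replace slot 2: 2·((-3)+(-3)) − 3 = -15 → (-3,-15,-3)
replace slot 1: 2·((-15)+(-3)) − (-3) = -33 → (-33,-15,-3)
replace slot 2: 2·((-33)+(-3)) − (-15) = -57 → (-33,-57,-3)

-33,-57,-3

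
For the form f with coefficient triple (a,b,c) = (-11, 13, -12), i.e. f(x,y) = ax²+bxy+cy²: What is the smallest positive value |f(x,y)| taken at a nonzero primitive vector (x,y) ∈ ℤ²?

translate: b→9 (≡-13 mod 22), so (11,-13,12)→(11,9,10)
flip: (11,9,10)→(10,-9,11)
reduced (well bottom): (10,-9,11) with a≤c, −a<b≤a
well minimum |f| = |-10| = 10 (negative-definite)

10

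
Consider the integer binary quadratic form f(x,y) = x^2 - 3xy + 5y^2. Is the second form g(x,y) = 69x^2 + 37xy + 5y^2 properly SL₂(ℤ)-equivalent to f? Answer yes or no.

D₁ = -11, D₂ = -11
f: translate: b→1 (≡-3 mod 2), so (1,-3,5)→(1,1,3)
f: reduced (well bottom): (1,1,3) with a≤c, −a<b≤a
g: flip: (69,37,5)→(5,-37,69)
g: translate: b→3 (≡-37 mod 10), so (5,-37,69)→(5,3,1)
g: flip: (5,3,1)→(1,-3,5)
g: translate: b→1 (≡-3 mod 2), so (1,-3,5)→(1,1,3)
g: reduced (well bottom): (1,1,3) with a≤c, −a<b≤a
reduced forms (1, 1, 3) vs (1, 1, 3) ⇒ equivalent

yes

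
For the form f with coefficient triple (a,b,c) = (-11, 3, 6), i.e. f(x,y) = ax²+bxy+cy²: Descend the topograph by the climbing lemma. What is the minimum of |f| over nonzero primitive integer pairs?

descent: ρ → (6,9,-8)  [lands on river]
river: ρ → (-8,7,7)
river: ρ → (7,7,-8)
river: ρ → (-8,9,6)
river: ρ → (6,15,-2)
river: ρ → (-2,13,13)
river: ρ → (13,13,-2)
river: ρ → (-2,15,6)
closes: descent 1, river 8
min |a| on river = 2

2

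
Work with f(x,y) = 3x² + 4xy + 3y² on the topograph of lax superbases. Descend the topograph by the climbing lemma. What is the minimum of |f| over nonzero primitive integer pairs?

translate: b→-2 (≡4 mod 6), so (3,4,3)→(3,-2,2)
flip: (3,-2,2)→(2,2,3)
reduced (well bottom): (2,2,3) with a≤c, −a<b≤a
well minimum = a = 2

2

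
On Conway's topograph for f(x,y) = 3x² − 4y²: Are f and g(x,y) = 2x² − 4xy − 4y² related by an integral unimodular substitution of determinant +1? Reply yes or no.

D₁ = 48, D₂ = 48
river cycle of f (length 2): (3, 6, -1), (-1, 6, 3)
river cycle of g (length 2): (-4, 4, 2), (2, 4, -4)
cycles differ ⇒ inequivalent

no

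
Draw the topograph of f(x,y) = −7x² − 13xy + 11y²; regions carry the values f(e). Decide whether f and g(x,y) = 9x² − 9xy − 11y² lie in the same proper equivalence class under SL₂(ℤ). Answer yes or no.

D₁ = 477, D₂ = 477
river cycle of f (length 8): (11, 13, -7), (-7, 15, 9), (9, 21, -1), (-1, 21, 9), (9, 15, -7), (-7, 13, 11), (11, 9, -9), (-9, 9, 11)
river cycle of g (length 8): (-11, 9, 9), (9, 9, -11), (-11, 13, 7), (7, 15, -9), (-9, 21, 1), (1, 21, -9), (-9, 15, 7), (7, 13, -11)
cycles differ ⇒ inequivalent

no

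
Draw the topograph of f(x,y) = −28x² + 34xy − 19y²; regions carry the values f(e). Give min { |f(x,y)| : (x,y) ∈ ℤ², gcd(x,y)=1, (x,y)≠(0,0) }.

translate: b→22 (≡-34 mod 56), so (28,-34,19)→(28,22,13)
flip: (28,22,13)→(13,-22,28)
translate: b→4 (≡-22 mod 26), so (13,-22,28)→(13,4,19)
reduced (well bottom): (13,4,19) with a≤c, −a<b≤a
well minimum |f| = |-13| = 13 (negative-definite)

13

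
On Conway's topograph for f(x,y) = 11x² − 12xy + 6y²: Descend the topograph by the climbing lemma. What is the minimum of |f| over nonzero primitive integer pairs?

translate: b→10 (≡-12 mod 22), so (11,-12,6)→(11,10,5)
flip: (11,10,5)→(5,-10,11)
translate: b→0 (≡-10 mod 10), so (5,-10,11)→(5,0,6)
reduced (well bottom): (5,0,6) with a≤c, −a<b≤a
well minimum = a = 5

5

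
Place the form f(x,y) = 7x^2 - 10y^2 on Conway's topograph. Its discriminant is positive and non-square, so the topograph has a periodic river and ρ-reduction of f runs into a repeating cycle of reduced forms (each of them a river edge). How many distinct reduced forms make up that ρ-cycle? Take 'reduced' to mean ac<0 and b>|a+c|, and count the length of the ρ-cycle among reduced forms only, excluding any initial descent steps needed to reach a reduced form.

D = 280, ⌊√D⌋ = 16
descent: ρ → (-10,0,7)
descent: ρ → (7,14,-3)  [lands on river]
river: ρ → (-3,16,2)
river: ρ → (2,16,-3)
river: ρ → (-3,14,7)
ρ-cycle length = 4 (tail of 2 descent steps not counted)

4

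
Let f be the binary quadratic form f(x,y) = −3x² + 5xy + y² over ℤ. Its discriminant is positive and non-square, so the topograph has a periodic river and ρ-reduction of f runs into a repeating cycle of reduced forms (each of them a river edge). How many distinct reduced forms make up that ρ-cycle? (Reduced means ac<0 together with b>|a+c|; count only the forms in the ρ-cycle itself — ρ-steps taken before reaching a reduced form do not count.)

D = 37, ⌊√D⌋ = 6
river: ρ → (1,5,-3)
river: ρ → (-3,1,3)
river: ρ → (3,5,-1)
river: ρ → (-1,5,3)
river: ρ → (3,1,-3)
river: ρ → (-3,5,1)
ρ-cycle length = 6 (tail of 0 descent steps not counted)

6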